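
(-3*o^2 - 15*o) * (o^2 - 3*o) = -3*o^4 - 6*o^3 + 45*o^2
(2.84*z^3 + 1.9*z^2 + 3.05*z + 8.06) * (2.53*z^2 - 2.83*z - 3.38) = 7.1852*z^5 - 3.2302*z^4 - 7.2597*z^3 + 5.3383*z^2 - 33.1188*z - 27.2428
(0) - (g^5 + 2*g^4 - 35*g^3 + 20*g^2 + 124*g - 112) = -g^5 - 2*g^4 + 35*g^3 - 20*g^2 - 124*g + 112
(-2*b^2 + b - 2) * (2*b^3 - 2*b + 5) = -4*b^5 + 2*b^4 - 12*b^2 + 9*b - 10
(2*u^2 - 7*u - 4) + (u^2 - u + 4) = 3*u^2 - 8*u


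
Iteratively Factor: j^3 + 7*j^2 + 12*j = (j)*(j^2 + 7*j + 12) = j*(j + 3)*(j + 4)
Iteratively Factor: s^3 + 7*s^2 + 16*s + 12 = (s + 3)*(s^2 + 4*s + 4) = (s + 2)*(s + 3)*(s + 2)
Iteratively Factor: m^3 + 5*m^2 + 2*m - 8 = (m + 4)*(m^2 + m - 2) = (m - 1)*(m + 4)*(m + 2)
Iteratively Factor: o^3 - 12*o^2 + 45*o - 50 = (o - 5)*(o^2 - 7*o + 10) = (o - 5)^2*(o - 2)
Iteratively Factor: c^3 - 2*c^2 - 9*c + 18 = (c - 2)*(c^2 - 9) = (c - 3)*(c - 2)*(c + 3)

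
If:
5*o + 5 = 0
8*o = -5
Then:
No Solution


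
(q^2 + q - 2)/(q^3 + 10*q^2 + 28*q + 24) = (q - 1)/(q^2 + 8*q + 12)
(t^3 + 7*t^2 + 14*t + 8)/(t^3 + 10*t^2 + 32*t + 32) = (t + 1)/(t + 4)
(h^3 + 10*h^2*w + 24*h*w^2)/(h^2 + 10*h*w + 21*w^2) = h*(h^2 + 10*h*w + 24*w^2)/(h^2 + 10*h*w + 21*w^2)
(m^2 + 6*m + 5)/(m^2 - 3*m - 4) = (m + 5)/(m - 4)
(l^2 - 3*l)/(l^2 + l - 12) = l/(l + 4)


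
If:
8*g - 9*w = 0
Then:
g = 9*w/8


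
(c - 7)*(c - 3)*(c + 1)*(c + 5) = c^4 - 4*c^3 - 34*c^2 + 76*c + 105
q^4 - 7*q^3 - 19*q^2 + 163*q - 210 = (q - 7)*(q - 3)*(q - 2)*(q + 5)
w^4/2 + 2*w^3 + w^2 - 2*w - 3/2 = (w/2 + 1/2)*(w - 1)*(w + 1)*(w + 3)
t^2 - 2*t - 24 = (t - 6)*(t + 4)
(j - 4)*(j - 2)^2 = j^3 - 8*j^2 + 20*j - 16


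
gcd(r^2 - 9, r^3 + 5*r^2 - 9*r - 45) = r^2 - 9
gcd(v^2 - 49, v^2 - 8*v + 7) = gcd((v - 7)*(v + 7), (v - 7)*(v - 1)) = v - 7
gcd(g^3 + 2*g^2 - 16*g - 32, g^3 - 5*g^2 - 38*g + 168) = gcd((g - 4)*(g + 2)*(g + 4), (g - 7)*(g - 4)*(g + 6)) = g - 4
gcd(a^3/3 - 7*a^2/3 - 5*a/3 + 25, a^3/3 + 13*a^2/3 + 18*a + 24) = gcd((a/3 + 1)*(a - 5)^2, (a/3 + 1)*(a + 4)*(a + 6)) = a + 3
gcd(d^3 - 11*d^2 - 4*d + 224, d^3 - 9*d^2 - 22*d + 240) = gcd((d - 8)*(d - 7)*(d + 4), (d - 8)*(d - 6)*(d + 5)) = d - 8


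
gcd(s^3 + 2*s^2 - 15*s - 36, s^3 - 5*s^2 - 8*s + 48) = s^2 - s - 12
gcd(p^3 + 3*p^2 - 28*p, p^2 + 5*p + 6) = 1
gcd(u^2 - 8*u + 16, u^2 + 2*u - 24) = u - 4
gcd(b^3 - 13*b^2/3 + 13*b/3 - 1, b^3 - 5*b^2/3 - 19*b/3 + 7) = b^2 - 4*b + 3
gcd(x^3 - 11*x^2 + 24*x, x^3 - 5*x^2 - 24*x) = x^2 - 8*x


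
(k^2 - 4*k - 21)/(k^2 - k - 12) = (k - 7)/(k - 4)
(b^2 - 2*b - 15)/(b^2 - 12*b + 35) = (b + 3)/(b - 7)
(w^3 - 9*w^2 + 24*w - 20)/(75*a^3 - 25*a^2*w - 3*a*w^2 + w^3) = (w^3 - 9*w^2 + 24*w - 20)/(75*a^3 - 25*a^2*w - 3*a*w^2 + w^3)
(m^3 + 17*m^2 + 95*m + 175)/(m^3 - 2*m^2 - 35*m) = (m^2 + 12*m + 35)/(m*(m - 7))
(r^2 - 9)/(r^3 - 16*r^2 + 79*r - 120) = (r + 3)/(r^2 - 13*r + 40)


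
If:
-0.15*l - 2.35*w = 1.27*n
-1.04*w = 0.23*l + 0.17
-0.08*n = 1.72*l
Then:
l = -0.01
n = 0.30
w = -0.16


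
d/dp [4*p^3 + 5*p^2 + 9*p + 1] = 12*p^2 + 10*p + 9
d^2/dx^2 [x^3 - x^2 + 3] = 6*x - 2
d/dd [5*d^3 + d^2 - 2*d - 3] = 15*d^2 + 2*d - 2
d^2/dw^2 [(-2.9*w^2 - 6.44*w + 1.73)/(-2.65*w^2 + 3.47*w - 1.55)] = (2.8421709430404e-14*w^4 + 143.7837*w^3 - 144.36405*w^2 - 63.2645099999999*w + 55.760016)/(18.609625*w^6 - 73.104225*w^5 + 128.37978*w^4 - 127.300073*w^3 + 75.09006*w^2 - 25.010025*w + 3.723875)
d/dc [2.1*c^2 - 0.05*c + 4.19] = 4.2*c - 0.05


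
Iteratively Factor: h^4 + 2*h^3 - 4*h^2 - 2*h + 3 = (h + 1)*(h^3 + h^2 - 5*h + 3) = (h - 1)*(h + 1)*(h^2 + 2*h - 3) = (h - 1)^2*(h + 1)*(h + 3)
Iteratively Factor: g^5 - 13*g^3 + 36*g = (g + 3)*(g^4 - 3*g^3 - 4*g^2 + 12*g) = (g + 2)*(g + 3)*(g^3 - 5*g^2 + 6*g) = (g - 3)*(g + 2)*(g + 3)*(g^2 - 2*g) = (g - 3)*(g - 2)*(g + 2)*(g + 3)*(g)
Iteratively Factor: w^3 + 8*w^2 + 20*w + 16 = (w + 2)*(w^2 + 6*w + 8) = (w + 2)*(w + 4)*(w + 2)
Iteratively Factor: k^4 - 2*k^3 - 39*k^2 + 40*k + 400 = (k + 4)*(k^3 - 6*k^2 - 15*k + 100) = (k + 4)^2*(k^2 - 10*k + 25) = (k - 5)*(k + 4)^2*(k - 5)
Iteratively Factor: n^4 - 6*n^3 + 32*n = (n + 2)*(n^3 - 8*n^2 + 16*n) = n*(n + 2)*(n^2 - 8*n + 16) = n*(n - 4)*(n + 2)*(n - 4)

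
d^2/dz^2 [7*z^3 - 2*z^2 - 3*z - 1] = 42*z - 4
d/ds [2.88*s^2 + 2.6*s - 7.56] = 5.76*s + 2.6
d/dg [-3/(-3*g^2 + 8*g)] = 6*(4 - 3*g)/(g^2*(3*g - 8)^2)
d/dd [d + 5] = 1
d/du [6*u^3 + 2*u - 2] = 18*u^2 + 2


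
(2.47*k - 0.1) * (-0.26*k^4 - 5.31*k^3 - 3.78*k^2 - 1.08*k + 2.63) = -0.6422*k^5 - 13.0897*k^4 - 8.8056*k^3 - 2.2896*k^2 + 6.6041*k - 0.263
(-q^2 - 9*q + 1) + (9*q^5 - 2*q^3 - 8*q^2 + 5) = 9*q^5 - 2*q^3 - 9*q^2 - 9*q + 6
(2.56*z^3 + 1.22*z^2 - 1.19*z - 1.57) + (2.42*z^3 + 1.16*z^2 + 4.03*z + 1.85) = 4.98*z^3 + 2.38*z^2 + 2.84*z + 0.28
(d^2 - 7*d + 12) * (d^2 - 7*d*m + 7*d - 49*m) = d^4 - 7*d^3*m - 37*d^2 + 259*d*m + 84*d - 588*m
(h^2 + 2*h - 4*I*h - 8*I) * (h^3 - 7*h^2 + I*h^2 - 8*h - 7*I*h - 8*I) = h^5 - 5*h^4 - 3*I*h^4 - 18*h^3 + 15*I*h^3 - 36*h^2 + 66*I*h^2 - 88*h + 48*I*h - 64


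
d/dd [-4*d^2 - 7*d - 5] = -8*d - 7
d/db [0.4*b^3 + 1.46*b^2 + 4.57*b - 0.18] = 1.2*b^2 + 2.92*b + 4.57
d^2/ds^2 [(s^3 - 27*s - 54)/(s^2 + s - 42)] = 32/(s^3 + 21*s^2 + 147*s + 343)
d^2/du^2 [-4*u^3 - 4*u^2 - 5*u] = -24*u - 8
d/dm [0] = 0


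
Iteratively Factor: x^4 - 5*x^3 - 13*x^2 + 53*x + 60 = (x - 5)*(x^3 - 13*x - 12) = (x - 5)*(x + 1)*(x^2 - x - 12) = (x - 5)*(x - 4)*(x + 1)*(x + 3)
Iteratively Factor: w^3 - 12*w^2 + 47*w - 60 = (w - 5)*(w^2 - 7*w + 12) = (w - 5)*(w - 4)*(w - 3)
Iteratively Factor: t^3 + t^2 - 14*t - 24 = (t + 2)*(t^2 - t - 12) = (t + 2)*(t + 3)*(t - 4)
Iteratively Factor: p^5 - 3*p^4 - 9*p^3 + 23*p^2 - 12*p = (p - 4)*(p^4 + p^3 - 5*p^2 + 3*p) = (p - 4)*(p - 1)*(p^3 + 2*p^2 - 3*p) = (p - 4)*(p - 1)^2*(p^2 + 3*p) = p*(p - 4)*(p - 1)^2*(p + 3)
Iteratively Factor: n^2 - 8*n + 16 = (n - 4)*(n - 4)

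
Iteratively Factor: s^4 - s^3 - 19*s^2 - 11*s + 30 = (s + 3)*(s^3 - 4*s^2 - 7*s + 10) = (s - 5)*(s + 3)*(s^2 + s - 2) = (s - 5)*(s + 2)*(s + 3)*(s - 1)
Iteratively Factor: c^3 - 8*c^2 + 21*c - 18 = (c - 3)*(c^2 - 5*c + 6) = (c - 3)^2*(c - 2)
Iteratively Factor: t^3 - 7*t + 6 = (t - 2)*(t^2 + 2*t - 3) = (t - 2)*(t + 3)*(t - 1)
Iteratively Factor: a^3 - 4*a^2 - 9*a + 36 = (a - 3)*(a^2 - a - 12) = (a - 3)*(a + 3)*(a - 4)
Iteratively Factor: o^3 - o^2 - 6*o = (o)*(o^2 - o - 6) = o*(o - 3)*(o + 2)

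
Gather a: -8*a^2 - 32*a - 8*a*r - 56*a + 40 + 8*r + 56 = -8*a^2 + a*(-8*r - 88) + 8*r + 96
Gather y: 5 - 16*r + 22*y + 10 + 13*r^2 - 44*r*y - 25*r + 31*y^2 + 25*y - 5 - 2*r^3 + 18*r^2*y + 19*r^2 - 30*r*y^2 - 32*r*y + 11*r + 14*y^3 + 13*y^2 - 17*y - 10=-2*r^3 + 32*r^2 - 30*r + 14*y^3 + y^2*(44 - 30*r) + y*(18*r^2 - 76*r + 30)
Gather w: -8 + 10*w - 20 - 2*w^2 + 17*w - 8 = -2*w^2 + 27*w - 36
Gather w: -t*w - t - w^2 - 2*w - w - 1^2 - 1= -t - w^2 + w*(-t - 3) - 2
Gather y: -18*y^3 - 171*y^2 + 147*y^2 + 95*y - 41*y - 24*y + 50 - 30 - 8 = -18*y^3 - 24*y^2 + 30*y + 12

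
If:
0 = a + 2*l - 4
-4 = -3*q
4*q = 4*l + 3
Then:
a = 17/6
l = 7/12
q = 4/3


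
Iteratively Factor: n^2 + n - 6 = (n - 2)*(n + 3)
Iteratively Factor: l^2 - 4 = (l - 2)*(l + 2)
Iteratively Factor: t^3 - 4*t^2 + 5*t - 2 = (t - 2)*(t^2 - 2*t + 1) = (t - 2)*(t - 1)*(t - 1)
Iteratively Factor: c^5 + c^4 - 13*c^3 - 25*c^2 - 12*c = (c)*(c^4 + c^3 - 13*c^2 - 25*c - 12) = c*(c + 1)*(c^3 - 13*c - 12) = c*(c - 4)*(c + 1)*(c^2 + 4*c + 3) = c*(c - 4)*(c + 1)^2*(c + 3)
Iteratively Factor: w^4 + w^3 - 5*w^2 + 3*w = (w + 3)*(w^3 - 2*w^2 + w) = w*(w + 3)*(w^2 - 2*w + 1) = w*(w - 1)*(w + 3)*(w - 1)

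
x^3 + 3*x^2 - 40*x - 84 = (x - 6)*(x + 2)*(x + 7)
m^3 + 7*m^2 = m^2*(m + 7)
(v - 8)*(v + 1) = v^2 - 7*v - 8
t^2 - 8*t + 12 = (t - 6)*(t - 2)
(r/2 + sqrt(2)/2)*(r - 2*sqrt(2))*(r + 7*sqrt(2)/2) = r^3/2 + 5*sqrt(2)*r^2/4 - 11*r/2 - 7*sqrt(2)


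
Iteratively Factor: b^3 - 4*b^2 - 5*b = (b)*(b^2 - 4*b - 5) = b*(b + 1)*(b - 5)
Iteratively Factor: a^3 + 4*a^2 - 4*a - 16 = (a + 2)*(a^2 + 2*a - 8) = (a + 2)*(a + 4)*(a - 2)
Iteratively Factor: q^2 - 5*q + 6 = (q - 3)*(q - 2)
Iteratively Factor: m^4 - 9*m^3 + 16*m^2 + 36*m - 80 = (m - 5)*(m^3 - 4*m^2 - 4*m + 16) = (m - 5)*(m - 2)*(m^2 - 2*m - 8) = (m - 5)*(m - 2)*(m + 2)*(m - 4)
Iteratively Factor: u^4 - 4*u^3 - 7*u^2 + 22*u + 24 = (u + 2)*(u^3 - 6*u^2 + 5*u + 12) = (u + 1)*(u + 2)*(u^2 - 7*u + 12) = (u - 3)*(u + 1)*(u + 2)*(u - 4)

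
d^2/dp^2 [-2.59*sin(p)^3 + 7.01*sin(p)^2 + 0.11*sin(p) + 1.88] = 1.8325*sin(p) - 5.8275*sin(3*p) + 14.02*cos(2*p)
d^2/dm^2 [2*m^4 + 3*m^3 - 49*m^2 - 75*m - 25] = 24*m^2 + 18*m - 98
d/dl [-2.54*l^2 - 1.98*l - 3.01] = -5.08*l - 1.98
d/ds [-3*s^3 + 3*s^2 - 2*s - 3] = -9*s^2 + 6*s - 2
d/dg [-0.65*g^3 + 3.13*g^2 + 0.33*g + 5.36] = -1.95*g^2 + 6.26*g + 0.33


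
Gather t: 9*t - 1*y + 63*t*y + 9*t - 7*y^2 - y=t*(63*y + 18) - 7*y^2 - 2*y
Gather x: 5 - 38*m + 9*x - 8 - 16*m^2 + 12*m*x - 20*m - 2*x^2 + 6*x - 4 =-16*m^2 - 58*m - 2*x^2 + x*(12*m + 15) - 7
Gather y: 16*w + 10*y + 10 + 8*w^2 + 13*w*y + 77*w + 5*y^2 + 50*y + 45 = 8*w^2 + 93*w + 5*y^2 + y*(13*w + 60) + 55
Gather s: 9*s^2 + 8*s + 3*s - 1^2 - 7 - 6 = 9*s^2 + 11*s - 14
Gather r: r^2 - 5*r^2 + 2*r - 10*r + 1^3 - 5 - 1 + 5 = -4*r^2 - 8*r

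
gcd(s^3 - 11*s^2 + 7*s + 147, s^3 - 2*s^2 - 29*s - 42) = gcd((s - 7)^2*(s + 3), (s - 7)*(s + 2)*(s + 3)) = s^2 - 4*s - 21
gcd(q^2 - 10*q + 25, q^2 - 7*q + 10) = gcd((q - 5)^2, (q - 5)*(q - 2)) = q - 5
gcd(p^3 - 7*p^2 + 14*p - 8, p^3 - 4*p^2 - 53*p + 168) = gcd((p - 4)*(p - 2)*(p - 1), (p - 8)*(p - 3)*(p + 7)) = 1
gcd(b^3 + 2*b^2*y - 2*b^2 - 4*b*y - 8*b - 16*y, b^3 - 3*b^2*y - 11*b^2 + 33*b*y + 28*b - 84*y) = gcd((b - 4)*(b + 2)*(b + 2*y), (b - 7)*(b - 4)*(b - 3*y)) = b - 4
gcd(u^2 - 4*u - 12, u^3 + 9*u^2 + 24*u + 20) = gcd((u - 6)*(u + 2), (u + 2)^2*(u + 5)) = u + 2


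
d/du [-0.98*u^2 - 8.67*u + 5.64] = -1.96*u - 8.67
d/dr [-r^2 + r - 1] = 1 - 2*r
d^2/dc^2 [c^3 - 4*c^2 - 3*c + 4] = 6*c - 8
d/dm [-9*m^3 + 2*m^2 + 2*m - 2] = -27*m^2 + 4*m + 2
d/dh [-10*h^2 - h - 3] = -20*h - 1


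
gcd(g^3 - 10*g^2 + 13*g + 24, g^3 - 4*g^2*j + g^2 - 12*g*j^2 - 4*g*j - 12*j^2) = g + 1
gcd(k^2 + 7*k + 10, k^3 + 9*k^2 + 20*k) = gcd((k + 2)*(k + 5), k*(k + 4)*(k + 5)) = k + 5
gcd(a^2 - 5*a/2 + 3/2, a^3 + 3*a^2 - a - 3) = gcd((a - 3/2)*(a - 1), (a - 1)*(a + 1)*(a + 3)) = a - 1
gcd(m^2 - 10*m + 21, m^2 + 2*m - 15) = m - 3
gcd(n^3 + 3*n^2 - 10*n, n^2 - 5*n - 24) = 1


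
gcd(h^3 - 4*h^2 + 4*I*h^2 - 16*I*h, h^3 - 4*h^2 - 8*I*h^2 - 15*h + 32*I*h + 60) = h - 4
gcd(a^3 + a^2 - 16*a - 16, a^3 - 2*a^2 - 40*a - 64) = a + 4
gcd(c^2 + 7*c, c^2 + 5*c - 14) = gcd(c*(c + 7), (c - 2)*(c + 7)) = c + 7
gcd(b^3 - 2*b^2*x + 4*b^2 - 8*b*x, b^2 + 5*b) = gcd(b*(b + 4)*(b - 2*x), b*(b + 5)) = b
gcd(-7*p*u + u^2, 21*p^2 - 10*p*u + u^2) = 7*p - u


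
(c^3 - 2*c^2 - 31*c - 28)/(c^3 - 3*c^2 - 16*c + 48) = (c^2 - 6*c - 7)/(c^2 - 7*c + 12)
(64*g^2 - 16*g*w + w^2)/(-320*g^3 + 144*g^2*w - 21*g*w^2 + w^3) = 1/(-5*g + w)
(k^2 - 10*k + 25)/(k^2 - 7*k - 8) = (-k^2 + 10*k - 25)/(-k^2 + 7*k + 8)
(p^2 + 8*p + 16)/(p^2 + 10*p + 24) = (p + 4)/(p + 6)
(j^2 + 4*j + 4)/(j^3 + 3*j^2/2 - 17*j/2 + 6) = 2*(j^2 + 4*j + 4)/(2*j^3 + 3*j^2 - 17*j + 12)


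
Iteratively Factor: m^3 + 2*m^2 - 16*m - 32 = (m + 2)*(m^2 - 16) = (m - 4)*(m + 2)*(m + 4)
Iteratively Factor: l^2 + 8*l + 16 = (l + 4)*(l + 4)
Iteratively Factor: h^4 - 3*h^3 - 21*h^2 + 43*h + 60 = (h - 3)*(h^3 - 21*h - 20) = (h - 5)*(h - 3)*(h^2 + 5*h + 4) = (h - 5)*(h - 3)*(h + 4)*(h + 1)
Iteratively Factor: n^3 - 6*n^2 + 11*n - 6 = (n - 3)*(n^2 - 3*n + 2) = (n - 3)*(n - 1)*(n - 2)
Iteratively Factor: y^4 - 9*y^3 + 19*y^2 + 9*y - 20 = (y + 1)*(y^3 - 10*y^2 + 29*y - 20) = (y - 1)*(y + 1)*(y^2 - 9*y + 20) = (y - 4)*(y - 1)*(y + 1)*(y - 5)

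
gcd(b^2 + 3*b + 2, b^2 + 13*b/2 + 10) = 1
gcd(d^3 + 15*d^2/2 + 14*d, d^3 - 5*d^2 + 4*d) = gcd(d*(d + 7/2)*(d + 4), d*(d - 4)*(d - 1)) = d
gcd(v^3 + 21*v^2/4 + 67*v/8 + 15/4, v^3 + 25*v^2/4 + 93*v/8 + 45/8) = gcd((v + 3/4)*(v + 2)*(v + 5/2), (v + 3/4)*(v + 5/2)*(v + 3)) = v^2 + 13*v/4 + 15/8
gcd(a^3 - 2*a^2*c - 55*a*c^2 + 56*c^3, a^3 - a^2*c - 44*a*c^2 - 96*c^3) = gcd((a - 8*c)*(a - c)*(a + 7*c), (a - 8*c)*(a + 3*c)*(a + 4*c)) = a - 8*c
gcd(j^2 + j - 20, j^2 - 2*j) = 1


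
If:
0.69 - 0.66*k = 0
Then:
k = 1.05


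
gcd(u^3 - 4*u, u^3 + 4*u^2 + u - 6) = u + 2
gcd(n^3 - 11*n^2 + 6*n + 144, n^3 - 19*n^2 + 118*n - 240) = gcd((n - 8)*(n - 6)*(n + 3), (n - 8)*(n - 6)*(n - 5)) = n^2 - 14*n + 48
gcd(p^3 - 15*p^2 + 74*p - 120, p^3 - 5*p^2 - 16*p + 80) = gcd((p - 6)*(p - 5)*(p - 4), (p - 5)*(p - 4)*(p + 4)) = p^2 - 9*p + 20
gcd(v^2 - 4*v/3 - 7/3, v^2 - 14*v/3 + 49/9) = v - 7/3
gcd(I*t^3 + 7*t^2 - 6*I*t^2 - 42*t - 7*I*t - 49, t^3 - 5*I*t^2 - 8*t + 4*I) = 1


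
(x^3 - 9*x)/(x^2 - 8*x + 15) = x*(x + 3)/(x - 5)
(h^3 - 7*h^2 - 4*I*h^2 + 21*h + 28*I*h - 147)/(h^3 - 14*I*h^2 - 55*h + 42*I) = (h^2 + h*(-7 + 3*I) - 21*I)/(h^2 - 7*I*h - 6)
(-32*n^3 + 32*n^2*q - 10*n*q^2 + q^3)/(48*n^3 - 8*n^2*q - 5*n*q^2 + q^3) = (-2*n + q)/(3*n + q)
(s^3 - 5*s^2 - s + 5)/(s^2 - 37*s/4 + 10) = 4*(s^3 - 5*s^2 - s + 5)/(4*s^2 - 37*s + 40)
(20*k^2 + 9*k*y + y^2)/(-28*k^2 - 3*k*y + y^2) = (5*k + y)/(-7*k + y)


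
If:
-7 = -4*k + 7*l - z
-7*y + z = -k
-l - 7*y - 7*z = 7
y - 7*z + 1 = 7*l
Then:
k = 2751/467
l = 980/467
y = 268/467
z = -875/467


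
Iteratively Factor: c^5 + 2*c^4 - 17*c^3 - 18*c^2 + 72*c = (c + 4)*(c^4 - 2*c^3 - 9*c^2 + 18*c) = (c + 3)*(c + 4)*(c^3 - 5*c^2 + 6*c) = (c - 2)*(c + 3)*(c + 4)*(c^2 - 3*c) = c*(c - 2)*(c + 3)*(c + 4)*(c - 3)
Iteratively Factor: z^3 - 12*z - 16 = (z + 2)*(z^2 - 2*z - 8) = (z + 2)^2*(z - 4)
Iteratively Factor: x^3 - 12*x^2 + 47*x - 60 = (x - 3)*(x^2 - 9*x + 20) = (x - 5)*(x - 3)*(x - 4)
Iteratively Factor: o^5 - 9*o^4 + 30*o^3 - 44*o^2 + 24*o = (o - 2)*(o^4 - 7*o^3 + 16*o^2 - 12*o) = (o - 2)^2*(o^3 - 5*o^2 + 6*o) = o*(o - 2)^2*(o^2 - 5*o + 6) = o*(o - 3)*(o - 2)^2*(o - 2)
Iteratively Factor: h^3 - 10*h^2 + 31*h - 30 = (h - 3)*(h^2 - 7*h + 10) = (h - 5)*(h - 3)*(h - 2)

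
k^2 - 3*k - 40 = (k - 8)*(k + 5)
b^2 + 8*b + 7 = (b + 1)*(b + 7)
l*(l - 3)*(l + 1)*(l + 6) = l^4 + 4*l^3 - 15*l^2 - 18*l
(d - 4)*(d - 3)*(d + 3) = d^3 - 4*d^2 - 9*d + 36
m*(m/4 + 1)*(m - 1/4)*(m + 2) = m^4/4 + 23*m^3/16 + 13*m^2/8 - m/2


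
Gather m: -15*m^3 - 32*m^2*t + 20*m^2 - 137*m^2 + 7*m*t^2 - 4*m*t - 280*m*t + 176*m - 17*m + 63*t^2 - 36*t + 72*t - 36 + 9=-15*m^3 + m^2*(-32*t - 117) + m*(7*t^2 - 284*t + 159) + 63*t^2 + 36*t - 27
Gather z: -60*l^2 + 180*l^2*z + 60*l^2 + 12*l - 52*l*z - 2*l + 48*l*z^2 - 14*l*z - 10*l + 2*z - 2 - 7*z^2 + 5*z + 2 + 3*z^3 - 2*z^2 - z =3*z^3 + z^2*(48*l - 9) + z*(180*l^2 - 66*l + 6)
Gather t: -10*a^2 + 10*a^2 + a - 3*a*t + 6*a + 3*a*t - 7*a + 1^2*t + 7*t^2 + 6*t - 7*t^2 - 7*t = 0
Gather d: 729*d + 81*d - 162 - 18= 810*d - 180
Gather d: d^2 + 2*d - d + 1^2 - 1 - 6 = d^2 + d - 6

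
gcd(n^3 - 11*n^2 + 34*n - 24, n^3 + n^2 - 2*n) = n - 1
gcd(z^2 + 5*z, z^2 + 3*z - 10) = z + 5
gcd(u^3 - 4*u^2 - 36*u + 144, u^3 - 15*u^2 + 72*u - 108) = u - 6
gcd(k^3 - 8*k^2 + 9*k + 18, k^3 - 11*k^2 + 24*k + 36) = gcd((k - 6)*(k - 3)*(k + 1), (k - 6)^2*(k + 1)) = k^2 - 5*k - 6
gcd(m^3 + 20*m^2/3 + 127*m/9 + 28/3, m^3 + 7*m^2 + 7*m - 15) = m + 3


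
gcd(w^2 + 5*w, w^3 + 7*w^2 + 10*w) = w^2 + 5*w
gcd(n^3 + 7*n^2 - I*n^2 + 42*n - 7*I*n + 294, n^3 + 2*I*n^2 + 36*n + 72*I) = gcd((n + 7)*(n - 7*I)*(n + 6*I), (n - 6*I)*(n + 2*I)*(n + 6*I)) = n + 6*I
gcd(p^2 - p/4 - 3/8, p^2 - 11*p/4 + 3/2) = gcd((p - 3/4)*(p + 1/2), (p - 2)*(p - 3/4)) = p - 3/4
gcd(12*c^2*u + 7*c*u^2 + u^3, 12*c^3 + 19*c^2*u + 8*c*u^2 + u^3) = 12*c^2 + 7*c*u + u^2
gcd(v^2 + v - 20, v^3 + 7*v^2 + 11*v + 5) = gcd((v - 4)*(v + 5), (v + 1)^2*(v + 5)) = v + 5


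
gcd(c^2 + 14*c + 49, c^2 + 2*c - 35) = c + 7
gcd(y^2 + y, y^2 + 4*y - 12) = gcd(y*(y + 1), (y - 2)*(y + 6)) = 1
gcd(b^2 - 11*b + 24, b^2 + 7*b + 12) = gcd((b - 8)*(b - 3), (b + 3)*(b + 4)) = 1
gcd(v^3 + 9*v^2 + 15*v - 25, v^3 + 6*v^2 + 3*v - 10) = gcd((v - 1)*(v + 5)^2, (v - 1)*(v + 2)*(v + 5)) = v^2 + 4*v - 5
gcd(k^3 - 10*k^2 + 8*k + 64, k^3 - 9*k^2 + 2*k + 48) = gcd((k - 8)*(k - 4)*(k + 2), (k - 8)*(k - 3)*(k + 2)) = k^2 - 6*k - 16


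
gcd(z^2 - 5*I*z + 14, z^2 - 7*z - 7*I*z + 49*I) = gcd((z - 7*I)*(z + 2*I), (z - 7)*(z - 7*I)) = z - 7*I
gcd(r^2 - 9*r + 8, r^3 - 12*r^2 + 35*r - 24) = r^2 - 9*r + 8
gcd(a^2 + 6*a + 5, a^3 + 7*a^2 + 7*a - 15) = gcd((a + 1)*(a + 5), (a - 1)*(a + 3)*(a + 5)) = a + 5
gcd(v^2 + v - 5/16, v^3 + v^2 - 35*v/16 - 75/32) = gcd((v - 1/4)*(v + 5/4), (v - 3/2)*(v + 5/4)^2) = v + 5/4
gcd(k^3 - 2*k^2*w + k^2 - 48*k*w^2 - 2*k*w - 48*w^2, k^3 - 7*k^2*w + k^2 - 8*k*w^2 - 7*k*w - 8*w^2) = -k^2 + 8*k*w - k + 8*w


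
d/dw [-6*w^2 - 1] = -12*w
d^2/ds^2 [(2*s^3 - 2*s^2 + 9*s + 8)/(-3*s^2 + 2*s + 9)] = 2*(-131*s^3 - 162*s^2 - 1071*s + 76)/(27*s^6 - 54*s^5 - 207*s^4 + 316*s^3 + 621*s^2 - 486*s - 729)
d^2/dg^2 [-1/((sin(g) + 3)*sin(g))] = (4*sin(g) + 9 + 3/sin(g) - 18/sin(g)^2 - 18/sin(g)^3)/(sin(g) + 3)^3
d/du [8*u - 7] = 8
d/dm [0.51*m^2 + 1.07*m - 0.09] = 1.02*m + 1.07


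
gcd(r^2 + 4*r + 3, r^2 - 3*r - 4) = r + 1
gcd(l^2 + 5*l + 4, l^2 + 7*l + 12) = l + 4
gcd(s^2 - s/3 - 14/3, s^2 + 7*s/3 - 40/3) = 1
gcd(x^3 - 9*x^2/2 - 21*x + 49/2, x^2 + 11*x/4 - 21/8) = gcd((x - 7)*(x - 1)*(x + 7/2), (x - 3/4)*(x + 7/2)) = x + 7/2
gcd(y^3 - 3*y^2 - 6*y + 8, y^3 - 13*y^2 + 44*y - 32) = y^2 - 5*y + 4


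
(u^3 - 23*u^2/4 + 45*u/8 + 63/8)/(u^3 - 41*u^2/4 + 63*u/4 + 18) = (u - 7/2)/(u - 8)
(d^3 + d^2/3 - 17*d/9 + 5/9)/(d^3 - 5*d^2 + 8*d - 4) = (9*d^2 + 12*d - 5)/(9*(d^2 - 4*d + 4))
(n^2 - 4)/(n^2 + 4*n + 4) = (n - 2)/(n + 2)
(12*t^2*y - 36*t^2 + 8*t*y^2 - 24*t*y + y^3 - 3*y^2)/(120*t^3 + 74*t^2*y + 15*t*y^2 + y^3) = (2*t*y - 6*t + y^2 - 3*y)/(20*t^2 + 9*t*y + y^2)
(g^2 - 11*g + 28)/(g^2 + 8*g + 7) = (g^2 - 11*g + 28)/(g^2 + 8*g + 7)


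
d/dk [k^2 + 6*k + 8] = 2*k + 6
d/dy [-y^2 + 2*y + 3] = 2 - 2*y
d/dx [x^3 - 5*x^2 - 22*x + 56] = 3*x^2 - 10*x - 22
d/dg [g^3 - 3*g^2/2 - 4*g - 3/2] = 3*g^2 - 3*g - 4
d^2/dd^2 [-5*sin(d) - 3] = 5*sin(d)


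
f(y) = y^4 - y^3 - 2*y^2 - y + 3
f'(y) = 4*y^3 - 3*y^2 - 4*y - 1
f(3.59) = 93.47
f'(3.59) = 131.05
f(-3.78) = 236.37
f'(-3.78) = -244.79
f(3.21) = 52.28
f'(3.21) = 87.55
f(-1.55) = 9.24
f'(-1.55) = -16.90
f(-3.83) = 248.85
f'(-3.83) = -254.41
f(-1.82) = 15.20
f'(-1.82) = -27.77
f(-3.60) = 195.30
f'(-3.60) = -212.10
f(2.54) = 12.79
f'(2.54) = 35.03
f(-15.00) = 53568.00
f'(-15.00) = -14116.00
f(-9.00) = 7140.00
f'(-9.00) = -3124.00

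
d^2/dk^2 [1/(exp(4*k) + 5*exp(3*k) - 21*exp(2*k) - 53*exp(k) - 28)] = ((-16*exp(3*k) - 45*exp(2*k) + 84*exp(k) + 53)*(-exp(4*k) - 5*exp(3*k) + 21*exp(2*k) + 53*exp(k) + 28) - 2*(4*exp(3*k) + 15*exp(2*k) - 42*exp(k) - 53)^2*exp(k))*exp(k)/(-exp(4*k) - 5*exp(3*k) + 21*exp(2*k) + 53*exp(k) + 28)^3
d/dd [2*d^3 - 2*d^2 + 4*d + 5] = 6*d^2 - 4*d + 4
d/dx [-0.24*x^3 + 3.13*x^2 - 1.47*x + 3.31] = -0.72*x^2 + 6.26*x - 1.47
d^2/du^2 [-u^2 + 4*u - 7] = -2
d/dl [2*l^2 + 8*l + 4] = 4*l + 8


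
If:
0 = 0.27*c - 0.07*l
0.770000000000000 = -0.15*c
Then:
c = -5.13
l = -19.80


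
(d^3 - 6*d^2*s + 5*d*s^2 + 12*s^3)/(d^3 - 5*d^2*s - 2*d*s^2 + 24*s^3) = (d + s)/(d + 2*s)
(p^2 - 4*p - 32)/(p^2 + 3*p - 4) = (p - 8)/(p - 1)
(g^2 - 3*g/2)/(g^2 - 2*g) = (g - 3/2)/(g - 2)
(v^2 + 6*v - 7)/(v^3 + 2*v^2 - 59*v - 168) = (v - 1)/(v^2 - 5*v - 24)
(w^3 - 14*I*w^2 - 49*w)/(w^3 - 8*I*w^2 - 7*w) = (w - 7*I)/(w - I)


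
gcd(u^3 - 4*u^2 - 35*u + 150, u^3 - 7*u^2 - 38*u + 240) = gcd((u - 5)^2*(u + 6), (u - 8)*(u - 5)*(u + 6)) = u^2 + u - 30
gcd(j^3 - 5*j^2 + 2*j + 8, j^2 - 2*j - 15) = 1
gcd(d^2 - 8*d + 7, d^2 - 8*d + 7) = d^2 - 8*d + 7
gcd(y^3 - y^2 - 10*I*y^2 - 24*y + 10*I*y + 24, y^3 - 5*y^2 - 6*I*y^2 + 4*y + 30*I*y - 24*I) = y^2 + y*(-1 - 6*I) + 6*I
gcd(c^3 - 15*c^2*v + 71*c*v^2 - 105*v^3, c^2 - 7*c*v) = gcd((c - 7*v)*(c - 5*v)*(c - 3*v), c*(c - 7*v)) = -c + 7*v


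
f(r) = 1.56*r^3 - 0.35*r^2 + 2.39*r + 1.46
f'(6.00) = 166.67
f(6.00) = 340.16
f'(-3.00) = 46.61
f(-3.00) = -50.98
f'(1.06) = 6.91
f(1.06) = 5.46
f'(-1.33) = 11.60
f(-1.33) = -6.01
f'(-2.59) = 35.60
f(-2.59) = -34.18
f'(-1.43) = 12.96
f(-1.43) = -7.24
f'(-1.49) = 13.82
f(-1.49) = -8.04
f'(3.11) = 45.48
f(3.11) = 52.43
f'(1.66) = 14.12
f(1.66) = 11.60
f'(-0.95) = 7.28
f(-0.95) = -2.46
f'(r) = 4.68*r^2 - 0.7*r + 2.39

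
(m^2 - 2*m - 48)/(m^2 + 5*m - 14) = (m^2 - 2*m - 48)/(m^2 + 5*m - 14)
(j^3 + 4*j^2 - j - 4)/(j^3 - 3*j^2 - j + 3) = (j + 4)/(j - 3)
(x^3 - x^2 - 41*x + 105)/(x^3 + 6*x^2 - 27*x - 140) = (x - 3)/(x + 4)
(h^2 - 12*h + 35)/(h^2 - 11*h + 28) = (h - 5)/(h - 4)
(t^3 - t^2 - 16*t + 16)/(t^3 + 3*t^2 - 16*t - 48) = (t - 1)/(t + 3)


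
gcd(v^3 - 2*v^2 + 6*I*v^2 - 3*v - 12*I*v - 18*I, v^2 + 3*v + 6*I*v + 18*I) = v + 6*I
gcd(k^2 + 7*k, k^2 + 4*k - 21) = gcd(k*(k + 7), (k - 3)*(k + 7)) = k + 7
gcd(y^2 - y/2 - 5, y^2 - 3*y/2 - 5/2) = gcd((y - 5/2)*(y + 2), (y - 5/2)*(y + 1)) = y - 5/2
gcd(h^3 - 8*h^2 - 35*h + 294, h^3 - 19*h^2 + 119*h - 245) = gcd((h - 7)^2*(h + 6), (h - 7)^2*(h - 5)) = h^2 - 14*h + 49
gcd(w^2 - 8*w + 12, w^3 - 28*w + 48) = w - 2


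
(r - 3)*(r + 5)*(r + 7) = r^3 + 9*r^2 - r - 105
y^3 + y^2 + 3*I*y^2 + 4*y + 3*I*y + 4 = (y + 1)*(y - I)*(y + 4*I)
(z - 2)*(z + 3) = z^2 + z - 6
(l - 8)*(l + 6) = l^2 - 2*l - 48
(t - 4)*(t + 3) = t^2 - t - 12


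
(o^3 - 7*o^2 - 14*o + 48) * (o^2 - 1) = o^5 - 7*o^4 - 15*o^3 + 55*o^2 + 14*o - 48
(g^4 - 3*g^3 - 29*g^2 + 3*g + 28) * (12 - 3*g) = -3*g^5 + 21*g^4 + 51*g^3 - 357*g^2 - 48*g + 336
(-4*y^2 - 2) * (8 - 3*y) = 12*y^3 - 32*y^2 + 6*y - 16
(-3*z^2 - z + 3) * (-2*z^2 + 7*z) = 6*z^4 - 19*z^3 - 13*z^2 + 21*z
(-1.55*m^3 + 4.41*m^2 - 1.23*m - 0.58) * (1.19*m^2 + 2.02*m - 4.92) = -1.8445*m^5 + 2.1169*m^4 + 15.0705*m^3 - 24.872*m^2 + 4.88*m + 2.8536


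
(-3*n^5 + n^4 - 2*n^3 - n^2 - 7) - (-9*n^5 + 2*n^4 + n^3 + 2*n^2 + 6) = 6*n^5 - n^4 - 3*n^3 - 3*n^2 - 13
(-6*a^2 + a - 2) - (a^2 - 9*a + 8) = -7*a^2 + 10*a - 10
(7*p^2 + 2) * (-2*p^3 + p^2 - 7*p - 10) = -14*p^5 + 7*p^4 - 53*p^3 - 68*p^2 - 14*p - 20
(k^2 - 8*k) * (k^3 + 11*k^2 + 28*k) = k^5 + 3*k^4 - 60*k^3 - 224*k^2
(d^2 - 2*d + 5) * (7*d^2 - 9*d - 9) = 7*d^4 - 23*d^3 + 44*d^2 - 27*d - 45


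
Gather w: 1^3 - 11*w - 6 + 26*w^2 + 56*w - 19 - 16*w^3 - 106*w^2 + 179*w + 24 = -16*w^3 - 80*w^2 + 224*w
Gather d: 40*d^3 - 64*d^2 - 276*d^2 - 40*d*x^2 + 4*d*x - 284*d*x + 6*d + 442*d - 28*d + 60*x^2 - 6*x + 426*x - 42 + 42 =40*d^3 - 340*d^2 + d*(-40*x^2 - 280*x + 420) + 60*x^2 + 420*x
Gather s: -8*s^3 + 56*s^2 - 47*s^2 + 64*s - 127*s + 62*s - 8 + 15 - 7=-8*s^3 + 9*s^2 - s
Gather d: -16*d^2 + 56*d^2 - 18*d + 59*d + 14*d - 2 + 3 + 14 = 40*d^2 + 55*d + 15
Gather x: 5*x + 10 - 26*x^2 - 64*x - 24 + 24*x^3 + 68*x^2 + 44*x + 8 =24*x^3 + 42*x^2 - 15*x - 6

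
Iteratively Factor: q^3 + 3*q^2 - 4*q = (q + 4)*(q^2 - q) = q*(q + 4)*(q - 1)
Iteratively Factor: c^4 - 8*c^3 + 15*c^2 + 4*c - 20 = (c + 1)*(c^3 - 9*c^2 + 24*c - 20) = (c - 5)*(c + 1)*(c^2 - 4*c + 4) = (c - 5)*(c - 2)*(c + 1)*(c - 2)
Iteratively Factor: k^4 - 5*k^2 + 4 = (k + 2)*(k^3 - 2*k^2 - k + 2) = (k + 1)*(k + 2)*(k^2 - 3*k + 2) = (k - 1)*(k + 1)*(k + 2)*(k - 2)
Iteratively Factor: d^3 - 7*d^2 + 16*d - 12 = (d - 2)*(d^2 - 5*d + 6) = (d - 2)^2*(d - 3)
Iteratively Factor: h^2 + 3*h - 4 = (h - 1)*(h + 4)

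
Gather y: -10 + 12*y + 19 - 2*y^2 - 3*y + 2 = -2*y^2 + 9*y + 11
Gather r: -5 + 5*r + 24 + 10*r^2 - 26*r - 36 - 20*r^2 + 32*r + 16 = -10*r^2 + 11*r - 1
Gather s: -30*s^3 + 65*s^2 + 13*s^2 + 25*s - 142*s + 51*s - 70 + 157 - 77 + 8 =-30*s^3 + 78*s^2 - 66*s + 18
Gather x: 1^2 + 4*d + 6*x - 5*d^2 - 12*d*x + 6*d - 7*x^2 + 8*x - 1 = -5*d^2 + 10*d - 7*x^2 + x*(14 - 12*d)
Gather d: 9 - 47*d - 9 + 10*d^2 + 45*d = 10*d^2 - 2*d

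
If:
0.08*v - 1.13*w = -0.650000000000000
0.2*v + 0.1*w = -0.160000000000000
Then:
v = -1.05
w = 0.50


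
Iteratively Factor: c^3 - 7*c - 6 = (c - 3)*(c^2 + 3*c + 2) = (c - 3)*(c + 1)*(c + 2)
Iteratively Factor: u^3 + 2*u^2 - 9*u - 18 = (u - 3)*(u^2 + 5*u + 6) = (u - 3)*(u + 2)*(u + 3)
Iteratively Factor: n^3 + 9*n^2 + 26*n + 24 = (n + 4)*(n^2 + 5*n + 6) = (n + 3)*(n + 4)*(n + 2)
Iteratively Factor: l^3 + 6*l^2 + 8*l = (l)*(l^2 + 6*l + 8) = l*(l + 2)*(l + 4)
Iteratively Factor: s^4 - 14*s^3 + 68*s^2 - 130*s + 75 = (s - 1)*(s^3 - 13*s^2 + 55*s - 75) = (s - 5)*(s - 1)*(s^2 - 8*s + 15) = (s - 5)*(s - 3)*(s - 1)*(s - 5)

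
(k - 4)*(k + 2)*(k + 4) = k^3 + 2*k^2 - 16*k - 32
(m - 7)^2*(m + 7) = m^3 - 7*m^2 - 49*m + 343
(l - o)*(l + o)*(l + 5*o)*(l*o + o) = l^4*o + 5*l^3*o^2 + l^3*o - l^2*o^3 + 5*l^2*o^2 - 5*l*o^4 - l*o^3 - 5*o^4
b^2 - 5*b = b*(b - 5)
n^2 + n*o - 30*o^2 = (n - 5*o)*(n + 6*o)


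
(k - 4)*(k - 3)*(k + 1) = k^3 - 6*k^2 + 5*k + 12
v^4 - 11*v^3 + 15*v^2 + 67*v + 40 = (v - 8)*(v - 5)*(v + 1)^2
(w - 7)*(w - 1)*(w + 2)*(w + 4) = w^4 - 2*w^3 - 33*w^2 - 22*w + 56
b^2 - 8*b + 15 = (b - 5)*(b - 3)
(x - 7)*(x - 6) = x^2 - 13*x + 42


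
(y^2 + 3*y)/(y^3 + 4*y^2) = (y + 3)/(y*(y + 4))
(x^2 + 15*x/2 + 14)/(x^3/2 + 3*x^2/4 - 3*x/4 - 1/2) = 2*(2*x^2 + 15*x + 28)/(2*x^3 + 3*x^2 - 3*x - 2)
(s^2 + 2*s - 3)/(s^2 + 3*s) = (s - 1)/s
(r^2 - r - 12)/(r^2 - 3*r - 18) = (r - 4)/(r - 6)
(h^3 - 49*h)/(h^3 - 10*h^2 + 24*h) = (h^2 - 49)/(h^2 - 10*h + 24)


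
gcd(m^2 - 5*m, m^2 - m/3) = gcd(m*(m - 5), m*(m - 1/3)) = m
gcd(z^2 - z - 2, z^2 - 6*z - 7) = z + 1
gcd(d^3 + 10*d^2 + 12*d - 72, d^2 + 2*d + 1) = 1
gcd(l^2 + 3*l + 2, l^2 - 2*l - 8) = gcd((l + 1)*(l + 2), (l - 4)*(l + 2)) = l + 2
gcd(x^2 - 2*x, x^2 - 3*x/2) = x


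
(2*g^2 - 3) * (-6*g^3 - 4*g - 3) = -12*g^5 + 10*g^3 - 6*g^2 + 12*g + 9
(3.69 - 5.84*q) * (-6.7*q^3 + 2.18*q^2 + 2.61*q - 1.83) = 39.128*q^4 - 37.4542*q^3 - 7.1982*q^2 + 20.3181*q - 6.7527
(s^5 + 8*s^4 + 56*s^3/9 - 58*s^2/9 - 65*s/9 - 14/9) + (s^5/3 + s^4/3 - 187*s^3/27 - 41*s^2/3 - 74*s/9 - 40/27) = 4*s^5/3 + 25*s^4/3 - 19*s^3/27 - 181*s^2/9 - 139*s/9 - 82/27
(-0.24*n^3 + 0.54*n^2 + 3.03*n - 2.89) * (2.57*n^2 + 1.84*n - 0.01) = -0.6168*n^5 + 0.9462*n^4 + 8.7831*n^3 - 1.8575*n^2 - 5.3479*n + 0.0289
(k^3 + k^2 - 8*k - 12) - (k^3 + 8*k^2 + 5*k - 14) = -7*k^2 - 13*k + 2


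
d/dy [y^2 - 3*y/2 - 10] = 2*y - 3/2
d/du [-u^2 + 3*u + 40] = 3 - 2*u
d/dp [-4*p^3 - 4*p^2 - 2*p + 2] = -12*p^2 - 8*p - 2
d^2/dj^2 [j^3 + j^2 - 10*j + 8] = 6*j + 2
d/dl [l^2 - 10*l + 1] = 2*l - 10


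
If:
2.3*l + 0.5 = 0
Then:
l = -0.22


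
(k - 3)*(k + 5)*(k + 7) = k^3 + 9*k^2 - k - 105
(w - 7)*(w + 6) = w^2 - w - 42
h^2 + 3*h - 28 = (h - 4)*(h + 7)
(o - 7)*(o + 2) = o^2 - 5*o - 14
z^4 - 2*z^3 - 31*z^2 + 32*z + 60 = (z - 6)*(z - 2)*(z + 1)*(z + 5)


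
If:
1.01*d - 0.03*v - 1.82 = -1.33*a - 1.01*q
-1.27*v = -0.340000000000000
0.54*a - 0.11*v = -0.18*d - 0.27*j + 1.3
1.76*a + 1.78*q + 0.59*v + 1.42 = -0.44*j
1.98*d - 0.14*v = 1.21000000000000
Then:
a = 3.87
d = 0.63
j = -3.23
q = -3.91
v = 0.27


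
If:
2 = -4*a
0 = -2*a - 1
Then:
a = -1/2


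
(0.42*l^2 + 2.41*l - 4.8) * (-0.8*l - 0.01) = -0.336*l^3 - 1.9322*l^2 + 3.8159*l + 0.048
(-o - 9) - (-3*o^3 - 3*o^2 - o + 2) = 3*o^3 + 3*o^2 - 11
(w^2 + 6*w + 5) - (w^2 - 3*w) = 9*w + 5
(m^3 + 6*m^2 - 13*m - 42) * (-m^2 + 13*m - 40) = -m^5 + 7*m^4 + 51*m^3 - 367*m^2 - 26*m + 1680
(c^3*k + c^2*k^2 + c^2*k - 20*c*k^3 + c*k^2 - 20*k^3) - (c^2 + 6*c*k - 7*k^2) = c^3*k + c^2*k^2 + c^2*k - c^2 - 20*c*k^3 + c*k^2 - 6*c*k - 20*k^3 + 7*k^2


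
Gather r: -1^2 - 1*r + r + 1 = 0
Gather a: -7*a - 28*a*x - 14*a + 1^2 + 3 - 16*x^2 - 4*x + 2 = a*(-28*x - 21) - 16*x^2 - 4*x + 6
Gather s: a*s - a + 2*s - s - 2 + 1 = -a + s*(a + 1) - 1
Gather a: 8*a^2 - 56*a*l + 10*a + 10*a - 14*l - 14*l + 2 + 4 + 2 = 8*a^2 + a*(20 - 56*l) - 28*l + 8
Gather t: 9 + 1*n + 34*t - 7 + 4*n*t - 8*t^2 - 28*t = n - 8*t^2 + t*(4*n + 6) + 2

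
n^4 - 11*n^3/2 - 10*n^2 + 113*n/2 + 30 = (n - 5)*(n - 4)*(n + 1/2)*(n + 3)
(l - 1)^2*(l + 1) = l^3 - l^2 - l + 1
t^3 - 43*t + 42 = (t - 6)*(t - 1)*(t + 7)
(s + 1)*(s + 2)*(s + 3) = s^3 + 6*s^2 + 11*s + 6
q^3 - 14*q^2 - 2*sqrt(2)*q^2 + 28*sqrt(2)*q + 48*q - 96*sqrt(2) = (q - 8)*(q - 6)*(q - 2*sqrt(2))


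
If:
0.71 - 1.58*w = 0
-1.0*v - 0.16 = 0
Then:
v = -0.16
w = 0.45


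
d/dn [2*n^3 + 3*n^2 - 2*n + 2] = 6*n^2 + 6*n - 2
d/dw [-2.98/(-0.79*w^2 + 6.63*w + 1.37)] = (19.7574 - 4.7084*w)/(-0.79*w^2 + 6.63*w + 1.37)^2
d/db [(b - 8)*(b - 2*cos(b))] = b + (b - 8)*(2*sin(b) + 1) - 2*cos(b)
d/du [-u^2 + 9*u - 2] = 9 - 2*u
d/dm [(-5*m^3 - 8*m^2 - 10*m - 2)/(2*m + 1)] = (-20*m^3 - 31*m^2 - 16*m - 6)/(4*m^2 + 4*m + 1)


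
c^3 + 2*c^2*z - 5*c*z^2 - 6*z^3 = (c - 2*z)*(c + z)*(c + 3*z)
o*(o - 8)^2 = o^3 - 16*o^2 + 64*o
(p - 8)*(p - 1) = p^2 - 9*p + 8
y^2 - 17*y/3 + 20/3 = (y - 4)*(y - 5/3)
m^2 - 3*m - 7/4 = (m - 7/2)*(m + 1/2)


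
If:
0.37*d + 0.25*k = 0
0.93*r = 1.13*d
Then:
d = 0.823008849557522*r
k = -1.21805309734513*r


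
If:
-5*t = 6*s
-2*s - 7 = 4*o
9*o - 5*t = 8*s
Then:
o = -7/13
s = -63/26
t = 189/65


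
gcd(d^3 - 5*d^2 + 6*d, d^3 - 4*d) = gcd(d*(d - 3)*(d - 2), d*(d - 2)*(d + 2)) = d^2 - 2*d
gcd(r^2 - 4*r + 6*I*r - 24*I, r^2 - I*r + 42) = r + 6*I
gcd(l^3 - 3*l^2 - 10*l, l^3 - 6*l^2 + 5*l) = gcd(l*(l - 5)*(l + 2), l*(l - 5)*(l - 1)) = l^2 - 5*l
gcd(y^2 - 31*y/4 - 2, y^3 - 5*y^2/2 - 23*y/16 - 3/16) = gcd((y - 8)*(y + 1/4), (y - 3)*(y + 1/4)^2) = y + 1/4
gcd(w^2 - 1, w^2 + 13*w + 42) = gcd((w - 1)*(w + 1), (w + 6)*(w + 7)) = 1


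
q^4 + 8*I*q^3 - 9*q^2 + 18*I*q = q*(q - I)*(q + 3*I)*(q + 6*I)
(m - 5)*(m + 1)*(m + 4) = m^3 - 21*m - 20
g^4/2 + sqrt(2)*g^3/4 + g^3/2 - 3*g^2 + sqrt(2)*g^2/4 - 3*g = g*(g/2 + sqrt(2))*(g + 1)*(g - 3*sqrt(2)/2)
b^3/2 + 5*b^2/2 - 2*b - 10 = (b/2 + 1)*(b - 2)*(b + 5)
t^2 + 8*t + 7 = (t + 1)*(t + 7)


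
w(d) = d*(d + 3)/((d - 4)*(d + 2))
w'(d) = d/((d - 4)*(d + 2)) - d*(d + 3)/((d - 4)*(d + 2)^2) - d*(d + 3)/((d - 4)^2*(d + 2)) + (d + 3)/((d - 4)*(d + 2)) = (-5*d^2 - 16*d - 24)/(d^4 - 4*d^3 - 12*d^2 + 32*d + 64)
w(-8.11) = 0.56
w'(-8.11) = -0.04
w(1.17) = -0.54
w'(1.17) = -0.62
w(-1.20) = 0.52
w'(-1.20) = -0.69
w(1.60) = -0.85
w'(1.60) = -0.84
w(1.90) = -1.14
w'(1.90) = -1.08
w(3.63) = -11.55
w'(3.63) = -34.10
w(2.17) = -1.47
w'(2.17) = -1.41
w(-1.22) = 0.53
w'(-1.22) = -0.72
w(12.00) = 1.61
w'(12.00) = -0.07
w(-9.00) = 0.59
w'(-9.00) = -0.03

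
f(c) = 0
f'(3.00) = 0.00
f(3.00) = 0.00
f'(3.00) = 0.00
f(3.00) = 0.00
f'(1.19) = 0.00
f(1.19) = 0.00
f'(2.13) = 0.00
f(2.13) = 0.00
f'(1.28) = 0.00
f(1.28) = 0.00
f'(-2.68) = 0.00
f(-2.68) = 0.00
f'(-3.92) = 0.00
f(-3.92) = 0.00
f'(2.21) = 0.00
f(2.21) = 0.00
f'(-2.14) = 0.00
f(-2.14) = 0.00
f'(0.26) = 0.00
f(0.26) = 0.00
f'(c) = 0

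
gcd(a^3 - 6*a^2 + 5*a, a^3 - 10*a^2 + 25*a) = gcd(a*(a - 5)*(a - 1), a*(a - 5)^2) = a^2 - 5*a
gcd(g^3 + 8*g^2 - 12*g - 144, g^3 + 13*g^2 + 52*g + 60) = g + 6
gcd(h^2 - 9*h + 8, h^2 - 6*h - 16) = h - 8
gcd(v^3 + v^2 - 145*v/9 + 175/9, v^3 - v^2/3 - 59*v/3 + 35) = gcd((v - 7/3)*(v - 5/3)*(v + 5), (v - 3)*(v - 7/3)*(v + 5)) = v^2 + 8*v/3 - 35/3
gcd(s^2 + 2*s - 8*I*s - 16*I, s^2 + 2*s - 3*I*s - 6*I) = s + 2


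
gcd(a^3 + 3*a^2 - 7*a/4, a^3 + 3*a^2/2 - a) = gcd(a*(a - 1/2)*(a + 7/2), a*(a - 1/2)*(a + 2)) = a^2 - a/2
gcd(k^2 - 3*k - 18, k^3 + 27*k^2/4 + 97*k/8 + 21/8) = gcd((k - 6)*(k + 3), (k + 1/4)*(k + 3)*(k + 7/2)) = k + 3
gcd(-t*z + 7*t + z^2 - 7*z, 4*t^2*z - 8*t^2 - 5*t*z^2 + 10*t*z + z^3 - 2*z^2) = -t + z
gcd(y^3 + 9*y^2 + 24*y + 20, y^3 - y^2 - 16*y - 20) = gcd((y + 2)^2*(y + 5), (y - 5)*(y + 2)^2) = y^2 + 4*y + 4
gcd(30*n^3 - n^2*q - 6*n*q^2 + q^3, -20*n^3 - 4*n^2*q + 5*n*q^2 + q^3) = 2*n + q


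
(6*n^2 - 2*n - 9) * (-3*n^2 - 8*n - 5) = -18*n^4 - 42*n^3 + 13*n^2 + 82*n + 45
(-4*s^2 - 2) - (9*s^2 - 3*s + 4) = -13*s^2 + 3*s - 6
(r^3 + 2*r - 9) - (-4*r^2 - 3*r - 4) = r^3 + 4*r^2 + 5*r - 5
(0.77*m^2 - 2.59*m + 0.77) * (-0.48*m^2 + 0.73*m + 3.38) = -0.3696*m^4 + 1.8053*m^3 + 0.3423*m^2 - 8.1921*m + 2.6026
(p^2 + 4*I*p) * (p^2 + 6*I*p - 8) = p^4 + 10*I*p^3 - 32*p^2 - 32*I*p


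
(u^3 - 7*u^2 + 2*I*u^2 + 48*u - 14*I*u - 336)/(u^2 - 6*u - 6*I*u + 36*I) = (u^2 + u*(-7 + 8*I) - 56*I)/(u - 6)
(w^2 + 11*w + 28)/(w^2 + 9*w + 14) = (w + 4)/(w + 2)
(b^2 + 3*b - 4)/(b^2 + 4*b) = (b - 1)/b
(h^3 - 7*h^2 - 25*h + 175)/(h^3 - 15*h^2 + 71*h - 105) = (h + 5)/(h - 3)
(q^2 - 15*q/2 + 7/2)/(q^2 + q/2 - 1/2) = (q - 7)/(q + 1)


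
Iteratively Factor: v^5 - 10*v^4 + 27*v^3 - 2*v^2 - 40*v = (v - 4)*(v^4 - 6*v^3 + 3*v^2 + 10*v) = (v - 5)*(v - 4)*(v^3 - v^2 - 2*v) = v*(v - 5)*(v - 4)*(v^2 - v - 2) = v*(v - 5)*(v - 4)*(v + 1)*(v - 2)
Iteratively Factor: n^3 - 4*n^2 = (n)*(n^2 - 4*n) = n*(n - 4)*(n)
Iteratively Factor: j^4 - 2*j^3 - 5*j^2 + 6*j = (j)*(j^3 - 2*j^2 - 5*j + 6) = j*(j + 2)*(j^2 - 4*j + 3) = j*(j - 3)*(j + 2)*(j - 1)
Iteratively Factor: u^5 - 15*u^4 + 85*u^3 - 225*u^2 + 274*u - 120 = (u - 2)*(u^4 - 13*u^3 + 59*u^2 - 107*u + 60) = (u - 5)*(u - 2)*(u^3 - 8*u^2 + 19*u - 12) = (u - 5)*(u - 2)*(u - 1)*(u^2 - 7*u + 12) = (u - 5)*(u - 3)*(u - 2)*(u - 1)*(u - 4)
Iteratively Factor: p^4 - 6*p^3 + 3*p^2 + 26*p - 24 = (p - 1)*(p^3 - 5*p^2 - 2*p + 24) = (p - 1)*(p + 2)*(p^2 - 7*p + 12) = (p - 4)*(p - 1)*(p + 2)*(p - 3)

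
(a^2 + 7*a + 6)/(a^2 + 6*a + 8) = (a^2 + 7*a + 6)/(a^2 + 6*a + 8)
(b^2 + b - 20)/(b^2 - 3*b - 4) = (b + 5)/(b + 1)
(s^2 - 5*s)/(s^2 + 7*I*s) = (s - 5)/(s + 7*I)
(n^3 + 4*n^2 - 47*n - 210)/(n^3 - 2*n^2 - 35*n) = (n + 6)/n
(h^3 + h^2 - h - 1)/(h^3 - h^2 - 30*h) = (-h^3 - h^2 + h + 1)/(h*(-h^2 + h + 30))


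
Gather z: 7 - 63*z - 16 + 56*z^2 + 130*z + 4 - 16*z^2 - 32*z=40*z^2 + 35*z - 5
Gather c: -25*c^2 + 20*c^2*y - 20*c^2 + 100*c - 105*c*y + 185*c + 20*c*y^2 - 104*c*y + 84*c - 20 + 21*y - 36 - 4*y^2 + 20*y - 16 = c^2*(20*y - 45) + c*(20*y^2 - 209*y + 369) - 4*y^2 + 41*y - 72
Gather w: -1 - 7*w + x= -7*w + x - 1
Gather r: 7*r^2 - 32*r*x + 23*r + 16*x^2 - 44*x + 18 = 7*r^2 + r*(23 - 32*x) + 16*x^2 - 44*x + 18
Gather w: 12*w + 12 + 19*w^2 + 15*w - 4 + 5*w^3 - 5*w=5*w^3 + 19*w^2 + 22*w + 8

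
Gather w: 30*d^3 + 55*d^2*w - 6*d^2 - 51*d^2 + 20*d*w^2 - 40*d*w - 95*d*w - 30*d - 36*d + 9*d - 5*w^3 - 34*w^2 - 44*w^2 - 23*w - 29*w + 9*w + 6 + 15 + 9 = 30*d^3 - 57*d^2 - 57*d - 5*w^3 + w^2*(20*d - 78) + w*(55*d^2 - 135*d - 43) + 30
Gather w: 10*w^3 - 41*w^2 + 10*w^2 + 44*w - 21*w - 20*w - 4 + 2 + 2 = 10*w^3 - 31*w^2 + 3*w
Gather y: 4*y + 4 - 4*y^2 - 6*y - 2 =-4*y^2 - 2*y + 2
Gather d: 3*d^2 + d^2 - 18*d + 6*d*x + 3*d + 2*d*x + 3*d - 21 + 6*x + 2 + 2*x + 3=4*d^2 + d*(8*x - 12) + 8*x - 16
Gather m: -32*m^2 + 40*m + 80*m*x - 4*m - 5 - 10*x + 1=-32*m^2 + m*(80*x + 36) - 10*x - 4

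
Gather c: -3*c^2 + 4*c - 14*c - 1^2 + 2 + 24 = -3*c^2 - 10*c + 25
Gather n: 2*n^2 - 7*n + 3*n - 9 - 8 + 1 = 2*n^2 - 4*n - 16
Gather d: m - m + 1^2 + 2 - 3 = 0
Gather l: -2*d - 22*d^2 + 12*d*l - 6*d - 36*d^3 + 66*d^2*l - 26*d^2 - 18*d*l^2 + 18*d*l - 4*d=-36*d^3 - 48*d^2 - 18*d*l^2 - 12*d + l*(66*d^2 + 30*d)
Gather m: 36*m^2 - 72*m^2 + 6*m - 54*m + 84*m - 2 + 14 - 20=-36*m^2 + 36*m - 8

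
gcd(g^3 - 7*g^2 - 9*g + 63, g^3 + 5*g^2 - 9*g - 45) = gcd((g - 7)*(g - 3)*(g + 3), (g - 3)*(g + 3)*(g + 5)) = g^2 - 9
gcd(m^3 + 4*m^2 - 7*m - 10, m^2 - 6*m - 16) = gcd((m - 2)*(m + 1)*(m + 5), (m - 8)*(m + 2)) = 1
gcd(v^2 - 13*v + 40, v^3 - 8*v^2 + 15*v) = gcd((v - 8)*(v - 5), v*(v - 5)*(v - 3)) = v - 5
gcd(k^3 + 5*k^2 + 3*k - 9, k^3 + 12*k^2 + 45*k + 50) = 1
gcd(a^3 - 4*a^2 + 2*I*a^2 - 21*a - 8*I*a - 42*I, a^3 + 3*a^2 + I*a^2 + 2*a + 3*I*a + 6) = a^2 + a*(3 + 2*I) + 6*I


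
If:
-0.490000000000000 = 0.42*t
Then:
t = -1.17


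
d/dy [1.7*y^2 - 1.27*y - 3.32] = 3.4*y - 1.27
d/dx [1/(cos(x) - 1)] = sin(x)/(cos(x) - 1)^2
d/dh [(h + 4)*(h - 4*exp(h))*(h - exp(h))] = (1 - exp(h))*(h + 4)*(h - 4*exp(h)) - (h + 4)*(h - exp(h))*(4*exp(h) - 1) + (h - 4*exp(h))*(h - exp(h))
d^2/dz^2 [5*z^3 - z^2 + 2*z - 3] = 30*z - 2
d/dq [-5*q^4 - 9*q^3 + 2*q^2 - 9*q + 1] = -20*q^3 - 27*q^2 + 4*q - 9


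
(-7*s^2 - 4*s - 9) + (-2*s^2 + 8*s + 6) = -9*s^2 + 4*s - 3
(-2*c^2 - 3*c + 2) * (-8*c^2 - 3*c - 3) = 16*c^4 + 30*c^3 - c^2 + 3*c - 6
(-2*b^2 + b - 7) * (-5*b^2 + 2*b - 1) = 10*b^4 - 9*b^3 + 39*b^2 - 15*b + 7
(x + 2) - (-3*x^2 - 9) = 3*x^2 + x + 11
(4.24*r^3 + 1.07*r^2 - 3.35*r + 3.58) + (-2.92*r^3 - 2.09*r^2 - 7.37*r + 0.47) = 1.32*r^3 - 1.02*r^2 - 10.72*r + 4.05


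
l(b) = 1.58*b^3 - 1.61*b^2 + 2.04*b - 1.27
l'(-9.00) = 414.96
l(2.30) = 14.13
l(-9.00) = -1301.86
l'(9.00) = 357.00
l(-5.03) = -253.34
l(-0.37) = -2.33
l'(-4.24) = 100.91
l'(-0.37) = 3.88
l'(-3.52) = 72.10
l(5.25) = 193.70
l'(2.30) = 19.71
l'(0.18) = 1.61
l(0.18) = -0.95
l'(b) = 4.74*b^2 - 3.22*b + 2.04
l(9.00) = 1038.50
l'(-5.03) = 138.16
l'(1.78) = 11.33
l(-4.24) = -159.30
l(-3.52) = -97.31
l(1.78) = 6.17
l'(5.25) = 115.78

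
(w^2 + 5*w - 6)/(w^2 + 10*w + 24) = (w - 1)/(w + 4)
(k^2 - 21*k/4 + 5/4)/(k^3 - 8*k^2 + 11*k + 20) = (k - 1/4)/(k^2 - 3*k - 4)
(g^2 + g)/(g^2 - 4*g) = (g + 1)/(g - 4)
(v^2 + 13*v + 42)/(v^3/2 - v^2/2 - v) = 2*(v^2 + 13*v + 42)/(v*(v^2 - v - 2))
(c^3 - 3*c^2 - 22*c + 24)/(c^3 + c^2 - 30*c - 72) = (c - 1)/(c + 3)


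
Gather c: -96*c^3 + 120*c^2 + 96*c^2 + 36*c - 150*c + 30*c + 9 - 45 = -96*c^3 + 216*c^2 - 84*c - 36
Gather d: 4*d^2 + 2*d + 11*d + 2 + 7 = 4*d^2 + 13*d + 9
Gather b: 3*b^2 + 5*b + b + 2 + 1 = 3*b^2 + 6*b + 3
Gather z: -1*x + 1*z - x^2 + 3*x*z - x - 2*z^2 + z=-x^2 - 2*x - 2*z^2 + z*(3*x + 2)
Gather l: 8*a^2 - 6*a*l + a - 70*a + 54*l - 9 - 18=8*a^2 - 69*a + l*(54 - 6*a) - 27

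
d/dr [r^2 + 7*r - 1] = 2*r + 7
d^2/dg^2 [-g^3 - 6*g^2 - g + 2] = -6*g - 12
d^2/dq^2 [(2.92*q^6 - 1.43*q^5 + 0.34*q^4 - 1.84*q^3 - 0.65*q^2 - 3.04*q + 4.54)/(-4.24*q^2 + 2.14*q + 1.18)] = (-629.935104*q^8 + 949.095168*q^7 + 9.44031999999987*q^6 - 385.61832*q^5 - 12.779016*q^4 + 182.449744*q^3 - 448.000128*q^2 + 353.795328*q - 100.55492)/(76.225024*q^6 - 115.416192*q^5 - 5.388192*q^4 + 54.440744*q^3 + 1.499544*q^2 - 8.939208*q - 1.643032)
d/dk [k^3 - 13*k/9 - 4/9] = 3*k^2 - 13/9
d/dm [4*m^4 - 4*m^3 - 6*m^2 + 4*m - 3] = 16*m^3 - 12*m^2 - 12*m + 4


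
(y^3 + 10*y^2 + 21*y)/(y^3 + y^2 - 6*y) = (y + 7)/(y - 2)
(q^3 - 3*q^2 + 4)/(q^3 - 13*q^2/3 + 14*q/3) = 3*(q^2 - q - 2)/(q*(3*q - 7))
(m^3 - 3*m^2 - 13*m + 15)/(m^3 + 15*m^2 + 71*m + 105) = (m^2 - 6*m + 5)/(m^2 + 12*m + 35)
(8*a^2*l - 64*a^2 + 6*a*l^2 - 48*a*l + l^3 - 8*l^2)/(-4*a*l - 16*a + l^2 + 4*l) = (-8*a^2*l + 64*a^2 - 6*a*l^2 + 48*a*l - l^3 + 8*l^2)/(4*a*l + 16*a - l^2 - 4*l)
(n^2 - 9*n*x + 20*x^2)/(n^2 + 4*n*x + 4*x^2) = (n^2 - 9*n*x + 20*x^2)/(n^2 + 4*n*x + 4*x^2)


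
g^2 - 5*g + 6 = (g - 3)*(g - 2)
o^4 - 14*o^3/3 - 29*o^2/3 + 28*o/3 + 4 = (o - 6)*(o - 1)*(o + 1/3)*(o + 2)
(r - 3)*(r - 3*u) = r^2 - 3*r*u - 3*r + 9*u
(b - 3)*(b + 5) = b^2 + 2*b - 15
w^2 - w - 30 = (w - 6)*(w + 5)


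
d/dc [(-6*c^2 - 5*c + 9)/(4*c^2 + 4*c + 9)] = (-4*c^2 - 180*c - 81)/(16*c^4 + 32*c^3 + 88*c^2 + 72*c + 81)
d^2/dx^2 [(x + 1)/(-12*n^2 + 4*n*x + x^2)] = 2*(4*(2*n + x)^2*(x + 1) - (4*n + 3*x + 1)*(-12*n^2 + 4*n*x + x^2))/(-12*n^2 + 4*n*x + x^2)^3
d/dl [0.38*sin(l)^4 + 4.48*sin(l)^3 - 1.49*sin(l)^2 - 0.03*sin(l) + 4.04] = (1.52*sin(l)^3 + 13.44*sin(l)^2 - 2.98*sin(l) - 0.03)*cos(l)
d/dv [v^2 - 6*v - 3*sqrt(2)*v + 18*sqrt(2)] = 2*v - 6 - 3*sqrt(2)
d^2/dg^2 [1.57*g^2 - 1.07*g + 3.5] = 3.14000000000000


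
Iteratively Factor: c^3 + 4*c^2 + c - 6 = (c + 3)*(c^2 + c - 2) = (c + 2)*(c + 3)*(c - 1)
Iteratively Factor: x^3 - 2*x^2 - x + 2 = (x + 1)*(x^2 - 3*x + 2) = (x - 1)*(x + 1)*(x - 2)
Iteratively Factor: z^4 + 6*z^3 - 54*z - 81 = (z + 3)*(z^3 + 3*z^2 - 9*z - 27) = (z - 3)*(z + 3)*(z^2 + 6*z + 9) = (z - 3)*(z + 3)^2*(z + 3)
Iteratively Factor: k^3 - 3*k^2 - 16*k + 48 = (k - 4)*(k^2 + k - 12) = (k - 4)*(k - 3)*(k + 4)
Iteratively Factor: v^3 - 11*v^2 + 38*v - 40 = (v - 5)*(v^2 - 6*v + 8) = (v - 5)*(v - 4)*(v - 2)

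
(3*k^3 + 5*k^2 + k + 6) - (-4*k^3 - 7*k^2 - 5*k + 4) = 7*k^3 + 12*k^2 + 6*k + 2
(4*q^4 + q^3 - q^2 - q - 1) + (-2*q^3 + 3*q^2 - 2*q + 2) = 4*q^4 - q^3 + 2*q^2 - 3*q + 1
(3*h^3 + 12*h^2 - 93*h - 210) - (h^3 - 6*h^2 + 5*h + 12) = 2*h^3 + 18*h^2 - 98*h - 222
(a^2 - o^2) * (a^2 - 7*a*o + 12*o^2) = a^4 - 7*a^3*o + 11*a^2*o^2 + 7*a*o^3 - 12*o^4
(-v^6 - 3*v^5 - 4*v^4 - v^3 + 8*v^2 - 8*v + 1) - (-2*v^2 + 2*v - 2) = -v^6 - 3*v^5 - 4*v^4 - v^3 + 10*v^2 - 10*v + 3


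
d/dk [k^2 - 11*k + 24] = 2*k - 11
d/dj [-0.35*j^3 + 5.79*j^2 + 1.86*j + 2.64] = -1.05*j^2 + 11.58*j + 1.86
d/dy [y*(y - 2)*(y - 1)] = 3*y^2 - 6*y + 2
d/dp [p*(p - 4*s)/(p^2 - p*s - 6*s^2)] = (-p*(p - 4*s)*(2*p - s) + 2*(-p + 2*s)*(-p^2 + p*s + 6*s^2))/(-p^2 + p*s + 6*s^2)^2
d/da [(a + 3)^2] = 2*a + 6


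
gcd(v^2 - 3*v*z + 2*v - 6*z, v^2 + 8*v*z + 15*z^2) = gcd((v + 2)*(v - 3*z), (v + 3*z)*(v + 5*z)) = 1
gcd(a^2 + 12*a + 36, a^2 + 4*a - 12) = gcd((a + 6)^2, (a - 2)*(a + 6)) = a + 6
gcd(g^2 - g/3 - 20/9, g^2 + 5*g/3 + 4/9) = g + 4/3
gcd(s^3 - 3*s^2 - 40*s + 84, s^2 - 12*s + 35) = s - 7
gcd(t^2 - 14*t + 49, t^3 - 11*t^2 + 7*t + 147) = t^2 - 14*t + 49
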